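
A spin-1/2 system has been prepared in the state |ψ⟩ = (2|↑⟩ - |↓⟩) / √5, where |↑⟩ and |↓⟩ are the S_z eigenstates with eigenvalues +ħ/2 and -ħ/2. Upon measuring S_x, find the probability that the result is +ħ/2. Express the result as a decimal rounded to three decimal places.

0.100

|+x⟩ = (|↑⟩ + |↓⟩)/√2, so ⟨+x|ψ⟩ = (1) / (√2·√5).
P = |1|² / 10 = 1/10.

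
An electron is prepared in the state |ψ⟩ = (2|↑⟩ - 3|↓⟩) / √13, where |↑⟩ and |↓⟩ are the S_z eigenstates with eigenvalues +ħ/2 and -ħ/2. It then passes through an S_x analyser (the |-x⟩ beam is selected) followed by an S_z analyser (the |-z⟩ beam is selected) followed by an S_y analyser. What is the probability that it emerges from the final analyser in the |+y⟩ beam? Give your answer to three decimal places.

0.240

First analyser (S_x): P(|-x⟩) = |⟨-x|ψ⟩|² = 25/26.
After stage 1 the state is |-x⟩; P(|-z⟩) = |⟨-z|-x⟩|² = 1/2.
After stage 2 the state is |-z⟩; P(|+y⟩) = |⟨+y|-z⟩|² = 1/2.
Joint probability = 25/26 × 1/2 × 1/2 = 0.240.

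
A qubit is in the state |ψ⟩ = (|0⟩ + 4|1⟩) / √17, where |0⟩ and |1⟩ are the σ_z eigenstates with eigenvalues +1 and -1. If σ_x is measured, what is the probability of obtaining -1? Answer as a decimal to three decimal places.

0.265

|-x⟩ = (|0⟩ - |1⟩)/√2, so ⟨-x|ψ⟩ = (-3) / (√2·√17).
P = |-3|² / 34 = 9/34.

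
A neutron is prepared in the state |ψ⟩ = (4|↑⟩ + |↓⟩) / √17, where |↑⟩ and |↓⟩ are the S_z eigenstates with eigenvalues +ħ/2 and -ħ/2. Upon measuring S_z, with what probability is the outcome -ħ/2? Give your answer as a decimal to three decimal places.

0.059

The -ħ/2 outcome corresponds to |↓⟩. Its amplitude in |ψ⟩ is 1/√17.
P = |1|² / 17 = 1/17.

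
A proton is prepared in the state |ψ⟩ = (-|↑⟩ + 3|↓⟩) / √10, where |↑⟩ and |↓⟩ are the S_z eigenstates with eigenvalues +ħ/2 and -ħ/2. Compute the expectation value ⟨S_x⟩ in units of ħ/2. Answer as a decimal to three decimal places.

-0.600

⟨σ_x⟩ = 2 Re(a* b)/(|a|²+|b|²) with a = -1, b = 3.
a* b = -3, so ⟨σ_x⟩ = -6/10.
⟨S_x⟩ = (ħ/2)·⟨σ_x⟩.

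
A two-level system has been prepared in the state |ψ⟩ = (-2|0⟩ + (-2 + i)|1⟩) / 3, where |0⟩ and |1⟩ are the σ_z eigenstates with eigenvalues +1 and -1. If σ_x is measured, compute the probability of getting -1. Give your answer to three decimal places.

0.056

|-x⟩ = (|0⟩ - |1⟩)/√2, so ⟨-x|ψ⟩ = (-i) / (√2·3).
P = |-i|² / 18 = 1/18.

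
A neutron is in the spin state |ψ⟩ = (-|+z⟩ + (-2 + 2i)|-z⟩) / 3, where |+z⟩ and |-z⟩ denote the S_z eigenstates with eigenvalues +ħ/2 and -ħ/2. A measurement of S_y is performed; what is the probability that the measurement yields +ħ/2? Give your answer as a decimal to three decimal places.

|+y⟩ = (|+z⟩ + i|-z⟩)/√2, so ⟨+y|ψ⟩ = (1 + 2i) / (√2·3).
P = |1 + 2i|² / 18 = 5/18.

0.278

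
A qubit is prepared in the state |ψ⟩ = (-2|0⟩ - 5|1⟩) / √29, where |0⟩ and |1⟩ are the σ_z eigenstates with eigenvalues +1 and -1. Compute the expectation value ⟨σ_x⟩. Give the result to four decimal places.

0.6897

⟨σ_x⟩ = 2 Re(a* b)/(|a|²+|b|²) with a = -2, b = -5.
a* b = 10, so ⟨σ_x⟩ = 20/29.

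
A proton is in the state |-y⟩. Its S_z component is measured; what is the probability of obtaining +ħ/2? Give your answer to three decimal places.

0.500

In the S_z basis, |-y⟩ = (|↑⟩ - i|↓⟩)/√2 and |+z⟩ = |↑⟩.
|⟨+z|-y⟩|² = 1/2.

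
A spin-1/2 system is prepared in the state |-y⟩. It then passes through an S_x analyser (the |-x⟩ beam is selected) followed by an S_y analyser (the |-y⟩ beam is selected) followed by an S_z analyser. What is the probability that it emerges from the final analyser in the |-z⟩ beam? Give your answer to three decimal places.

0.125

First analyser (S_x): from |-y⟩, P(|-x⟩) = 1/2.
After stage 1 the state is |-x⟩; P(|-y⟩) = |⟨-y|-x⟩|² = 1/2.
After stage 2 the state is |-y⟩; P(|-z⟩) = |⟨-z|-y⟩|² = 1/2.
Joint probability = 1/2 × 1/2 × 1/2 = 0.125.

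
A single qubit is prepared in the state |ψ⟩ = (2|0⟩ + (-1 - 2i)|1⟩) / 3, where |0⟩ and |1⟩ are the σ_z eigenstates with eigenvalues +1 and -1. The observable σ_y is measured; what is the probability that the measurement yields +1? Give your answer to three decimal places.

0.056

|+y⟩ = (|0⟩ + i|1⟩)/√2, so ⟨+y|ψ⟩ = (i) / (√2·3).
P = |i|² / 18 = 1/18.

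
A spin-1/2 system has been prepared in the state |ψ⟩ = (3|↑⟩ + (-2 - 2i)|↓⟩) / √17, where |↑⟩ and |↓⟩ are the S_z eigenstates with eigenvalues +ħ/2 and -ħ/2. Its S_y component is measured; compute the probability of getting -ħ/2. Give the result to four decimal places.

0.8529

|-y⟩ = (|↑⟩ - i|↓⟩)/√2, so ⟨-y|ψ⟩ = (5 - 2i) / (√2·√17).
P = |5 - 2i|² / 34 = 29/34.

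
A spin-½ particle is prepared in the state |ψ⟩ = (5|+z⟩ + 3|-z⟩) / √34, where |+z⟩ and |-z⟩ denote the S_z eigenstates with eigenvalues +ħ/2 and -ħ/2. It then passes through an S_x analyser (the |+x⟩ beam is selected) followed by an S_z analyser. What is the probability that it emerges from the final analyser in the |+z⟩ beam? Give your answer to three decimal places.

0.471

First analyser (S_x): P(|+x⟩) = |⟨+x|ψ⟩|² = 64/68.
After stage 1 the state is |+x⟩; P(|+z⟩) = |⟨+z|+x⟩|² = 1/2.
Joint probability = 64/68 × 1/2 = 0.471.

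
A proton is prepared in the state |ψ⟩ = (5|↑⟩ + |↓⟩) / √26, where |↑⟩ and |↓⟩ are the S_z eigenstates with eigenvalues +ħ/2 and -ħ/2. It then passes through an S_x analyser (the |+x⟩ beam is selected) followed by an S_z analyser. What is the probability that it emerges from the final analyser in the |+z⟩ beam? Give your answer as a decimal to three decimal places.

First analyser (S_x): P(|+x⟩) = |⟨+x|ψ⟩|² = 36/52.
After stage 1 the state is |+x⟩; P(|+z⟩) = |⟨+z|+x⟩|² = 1/2.
Joint probability = 36/52 × 1/2 = 0.346.

0.346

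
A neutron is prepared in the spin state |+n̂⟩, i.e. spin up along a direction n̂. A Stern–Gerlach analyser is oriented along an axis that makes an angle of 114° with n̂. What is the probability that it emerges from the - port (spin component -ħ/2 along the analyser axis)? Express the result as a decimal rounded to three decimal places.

0.703

For spin-½, the probability of finding spin-up along an axis at angle θ to the initial spin direction is cos²(θ/2); spin-down is sin²(θ/2).
θ = 114°, so P = sin²(57°) ≈ 0.703.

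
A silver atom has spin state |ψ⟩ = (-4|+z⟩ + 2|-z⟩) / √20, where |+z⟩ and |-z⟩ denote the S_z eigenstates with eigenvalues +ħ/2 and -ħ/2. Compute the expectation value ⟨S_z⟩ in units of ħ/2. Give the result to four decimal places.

0.6000

⟨σ_z⟩ = |a|² - |b|² divided by |a|²+|b|², with a, b the |+z⟩, |-z⟩ amplitudes.
= (16 - 4)/20 = 12/20.
⟨S_z⟩ = (ħ/2)·⟨σ_z⟩.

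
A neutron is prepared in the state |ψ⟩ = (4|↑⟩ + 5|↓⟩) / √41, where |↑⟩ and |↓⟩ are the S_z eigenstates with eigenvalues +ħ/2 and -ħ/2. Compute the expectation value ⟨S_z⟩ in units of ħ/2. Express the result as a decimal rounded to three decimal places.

⟨σ_z⟩ = |a|² - |b|² divided by |a|²+|b|², with a, b the |↑⟩, |↓⟩ amplitudes.
= (16 - 25)/41 = -9/41.
⟨S_z⟩ = (ħ/2)·⟨σ_z⟩.

-0.220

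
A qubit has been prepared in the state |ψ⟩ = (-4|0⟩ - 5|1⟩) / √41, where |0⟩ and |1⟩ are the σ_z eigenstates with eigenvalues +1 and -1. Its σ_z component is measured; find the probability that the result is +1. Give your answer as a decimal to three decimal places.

The +1 outcome corresponds to |0⟩. Its amplitude in |ψ⟩ is -4/√41.
P = |-4|² / 41 = 16/41.

0.390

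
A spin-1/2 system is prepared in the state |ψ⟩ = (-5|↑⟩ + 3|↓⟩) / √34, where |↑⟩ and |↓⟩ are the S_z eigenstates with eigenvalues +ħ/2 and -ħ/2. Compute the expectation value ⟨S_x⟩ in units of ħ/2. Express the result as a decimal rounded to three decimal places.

⟨σ_x⟩ = 2 Re(a* b)/(|a|²+|b|²) with a = -5, b = 3.
a* b = -15, so ⟨σ_x⟩ = -30/34.
⟨S_x⟩ = (ħ/2)·⟨σ_x⟩.

-0.882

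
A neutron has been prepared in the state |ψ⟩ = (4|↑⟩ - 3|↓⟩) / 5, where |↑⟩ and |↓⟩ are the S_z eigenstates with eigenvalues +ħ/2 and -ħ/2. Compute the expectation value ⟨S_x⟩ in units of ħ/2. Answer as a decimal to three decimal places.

-0.960

⟨σ_x⟩ = 2 Re(a* b)/(|a|²+|b|²) with a = 4, b = -3.
a* b = -12, so ⟨σ_x⟩ = -24/25.
⟨S_x⟩ = (ħ/2)·⟨σ_x⟩.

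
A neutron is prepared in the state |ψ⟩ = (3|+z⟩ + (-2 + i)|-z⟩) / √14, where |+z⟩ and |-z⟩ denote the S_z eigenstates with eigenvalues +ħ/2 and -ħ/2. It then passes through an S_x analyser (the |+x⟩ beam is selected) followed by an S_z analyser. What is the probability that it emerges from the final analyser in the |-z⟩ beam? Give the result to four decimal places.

First analyser (S_x): P(|+x⟩) = |⟨+x|ψ⟩|² = 2/28.
After stage 1 the state is |+x⟩; P(|-z⟩) = |⟨-z|+x⟩|² = 1/2.
Joint probability = 2/28 × 1/2 = 0.0357.

0.0357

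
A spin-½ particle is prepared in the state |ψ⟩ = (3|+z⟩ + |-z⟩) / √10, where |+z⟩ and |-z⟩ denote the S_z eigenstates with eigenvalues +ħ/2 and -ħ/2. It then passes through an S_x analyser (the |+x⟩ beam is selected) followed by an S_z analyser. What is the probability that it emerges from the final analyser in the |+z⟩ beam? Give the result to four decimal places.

0.4000

First analyser (S_x): P(|+x⟩) = |⟨+x|ψ⟩|² = 16/20.
After stage 1 the state is |+x⟩; P(|+z⟩) = |⟨+z|+x⟩|² = 1/2.
Joint probability = 16/20 × 1/2 = 0.4000.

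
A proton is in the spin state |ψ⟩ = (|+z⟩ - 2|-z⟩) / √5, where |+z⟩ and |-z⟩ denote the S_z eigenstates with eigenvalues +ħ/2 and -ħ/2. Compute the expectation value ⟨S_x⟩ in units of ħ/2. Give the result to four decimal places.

⟨σ_x⟩ = 2 Re(a* b)/(|a|²+|b|²) with a = 1, b = -2.
a* b = -2, so ⟨σ_x⟩ = -4/5.
⟨S_x⟩ = (ħ/2)·⟨σ_x⟩.

-0.8000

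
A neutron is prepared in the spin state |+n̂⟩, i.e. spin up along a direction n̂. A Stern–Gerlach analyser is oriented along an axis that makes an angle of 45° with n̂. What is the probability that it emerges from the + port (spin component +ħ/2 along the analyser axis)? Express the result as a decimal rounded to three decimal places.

For spin-½, the probability of finding spin-up along an axis at angle θ to the initial spin direction is cos²(θ/2); spin-down is sin²(θ/2).
θ = 45°, so P = cos²(22.5°) ≈ 0.854.

0.854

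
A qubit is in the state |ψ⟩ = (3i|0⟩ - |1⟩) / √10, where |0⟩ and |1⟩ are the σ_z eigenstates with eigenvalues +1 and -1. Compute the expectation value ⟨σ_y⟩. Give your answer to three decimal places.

0.600

⟨σ_y⟩ = 2 Im(a* b)/(|a|²+|b|²) with a = 3i, b = -1.
a* b = 3i, so ⟨σ_y⟩ = 6/10.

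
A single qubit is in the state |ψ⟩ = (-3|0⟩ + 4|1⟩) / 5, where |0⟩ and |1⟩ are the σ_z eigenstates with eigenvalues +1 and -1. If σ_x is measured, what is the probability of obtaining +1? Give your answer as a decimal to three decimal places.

0.020

|+x⟩ = (|0⟩ + |1⟩)/√2, so ⟨+x|ψ⟩ = (1) / (√2·5).
P = |1|² / 50 = 1/50.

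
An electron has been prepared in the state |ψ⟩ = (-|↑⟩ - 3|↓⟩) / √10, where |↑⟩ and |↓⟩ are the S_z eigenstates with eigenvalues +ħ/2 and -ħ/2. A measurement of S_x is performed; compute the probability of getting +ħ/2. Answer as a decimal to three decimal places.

0.800

|+x⟩ = (|↑⟩ + |↓⟩)/√2, so ⟨+x|ψ⟩ = (-4) / (√2·√10).
P = |-4|² / 20 = 16/20.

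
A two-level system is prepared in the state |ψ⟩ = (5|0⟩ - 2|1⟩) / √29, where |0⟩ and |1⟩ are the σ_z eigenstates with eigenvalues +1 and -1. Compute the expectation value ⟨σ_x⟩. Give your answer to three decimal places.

-0.690

⟨σ_x⟩ = 2 Re(a* b)/(|a|²+|b|²) with a = 5, b = -2.
a* b = -10, so ⟨σ_x⟩ = -20/29.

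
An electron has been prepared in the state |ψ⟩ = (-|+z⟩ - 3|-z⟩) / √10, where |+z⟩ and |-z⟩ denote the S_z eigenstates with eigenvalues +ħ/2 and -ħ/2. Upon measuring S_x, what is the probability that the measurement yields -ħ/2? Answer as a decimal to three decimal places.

0.200

|-x⟩ = (|+z⟩ - |-z⟩)/√2, so ⟨-x|ψ⟩ = (2) / (√2·√10).
P = |2|² / 20 = 4/20.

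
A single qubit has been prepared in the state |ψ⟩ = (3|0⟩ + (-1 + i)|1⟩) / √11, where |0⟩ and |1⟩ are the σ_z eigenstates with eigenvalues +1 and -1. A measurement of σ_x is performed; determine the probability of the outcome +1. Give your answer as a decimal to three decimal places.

0.227

|+x⟩ = (|0⟩ + |1⟩)/√2, so ⟨+x|ψ⟩ = (2 + i) / (√2·√11).
P = |2 + i|² / 22 = 5/22.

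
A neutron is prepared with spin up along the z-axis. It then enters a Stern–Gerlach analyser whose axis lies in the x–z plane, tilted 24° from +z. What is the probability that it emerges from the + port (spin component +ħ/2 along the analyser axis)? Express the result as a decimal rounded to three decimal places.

For spin-½, the probability of finding spin-up along an axis at angle θ to the initial spin direction is cos²(θ/2); spin-down is sin²(θ/2).
θ = 24°, so P = cos²(12°) ≈ 0.957.

0.957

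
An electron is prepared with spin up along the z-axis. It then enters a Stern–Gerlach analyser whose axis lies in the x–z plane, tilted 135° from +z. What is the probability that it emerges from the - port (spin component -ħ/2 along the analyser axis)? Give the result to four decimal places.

0.8536

For spin-½, the probability of finding spin-up along an axis at angle θ to the initial spin direction is cos²(θ/2); spin-down is sin²(θ/2).
θ = 135°, so P = sin²(67.5°) ≈ 0.8536.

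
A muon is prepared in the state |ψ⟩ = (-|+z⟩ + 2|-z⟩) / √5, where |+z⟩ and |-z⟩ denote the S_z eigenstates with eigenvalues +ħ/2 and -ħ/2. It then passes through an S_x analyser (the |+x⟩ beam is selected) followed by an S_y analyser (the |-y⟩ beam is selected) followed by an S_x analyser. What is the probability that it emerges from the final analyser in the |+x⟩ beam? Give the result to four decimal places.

First analyser (S_x): P(|+x⟩) = |⟨+x|ψ⟩|² = 1/10.
After stage 1 the state is |+x⟩; P(|-y⟩) = |⟨-y|+x⟩|² = 1/2.
After stage 2 the state is |-y⟩; P(|+x⟩) = |⟨+x|-y⟩|² = 1/2.
Joint probability = 1/10 × 1/2 × 1/2 = 0.0250.

0.0250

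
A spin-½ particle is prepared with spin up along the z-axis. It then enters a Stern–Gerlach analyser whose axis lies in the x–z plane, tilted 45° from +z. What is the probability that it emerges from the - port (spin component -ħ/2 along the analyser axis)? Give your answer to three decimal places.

0.146

For spin-½, the probability of finding spin-up along an axis at angle θ to the initial spin direction is cos²(θ/2); spin-down is sin²(θ/2).
θ = 45°, so P = sin²(22.5°) ≈ 0.146.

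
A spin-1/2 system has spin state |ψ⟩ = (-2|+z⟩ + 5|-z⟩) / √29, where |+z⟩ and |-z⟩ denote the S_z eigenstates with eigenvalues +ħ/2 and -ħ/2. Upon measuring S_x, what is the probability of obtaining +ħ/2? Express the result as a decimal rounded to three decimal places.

|+x⟩ = (|+z⟩ + |-z⟩)/√2, so ⟨+x|ψ⟩ = (3) / (√2·√29).
P = |3|² / 58 = 9/58.

0.155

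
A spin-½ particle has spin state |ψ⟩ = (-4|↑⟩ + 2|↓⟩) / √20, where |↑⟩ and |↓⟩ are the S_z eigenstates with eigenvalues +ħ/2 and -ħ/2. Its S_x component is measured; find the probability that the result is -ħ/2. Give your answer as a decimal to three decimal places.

|-x⟩ = (|↑⟩ - |↓⟩)/√2, so ⟨-x|ψ⟩ = (-6) / (√2·√20).
P = |-6|² / 40 = 36/40.

0.900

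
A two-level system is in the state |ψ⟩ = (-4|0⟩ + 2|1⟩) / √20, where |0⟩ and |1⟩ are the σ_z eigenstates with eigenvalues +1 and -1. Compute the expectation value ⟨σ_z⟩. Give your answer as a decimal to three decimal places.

0.600

⟨σ_z⟩ = |a|² - |b|² divided by |a|²+|b|², with a, b the |0⟩, |1⟩ amplitudes.
= (16 - 4)/20 = 12/20.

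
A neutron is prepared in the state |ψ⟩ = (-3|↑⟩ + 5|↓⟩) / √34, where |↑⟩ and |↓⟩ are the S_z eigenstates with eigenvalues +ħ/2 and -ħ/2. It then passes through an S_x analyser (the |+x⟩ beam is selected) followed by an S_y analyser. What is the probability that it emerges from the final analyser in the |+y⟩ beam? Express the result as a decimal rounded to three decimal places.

First analyser (S_x): P(|+x⟩) = |⟨+x|ψ⟩|² = 4/68.
After stage 1 the state is |+x⟩; P(|+y⟩) = |⟨+y|+x⟩|² = 1/2.
Joint probability = 4/68 × 1/2 = 0.029.

0.029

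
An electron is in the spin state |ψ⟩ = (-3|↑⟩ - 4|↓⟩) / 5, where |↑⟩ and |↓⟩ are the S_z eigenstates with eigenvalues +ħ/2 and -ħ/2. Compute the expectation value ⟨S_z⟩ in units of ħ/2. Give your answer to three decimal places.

⟨σ_z⟩ = |a|² - |b|² divided by |a|²+|b|², with a, b the |↑⟩, |↓⟩ amplitudes.
= (9 - 16)/25 = -7/25.
⟨S_z⟩ = (ħ/2)·⟨σ_z⟩.

-0.280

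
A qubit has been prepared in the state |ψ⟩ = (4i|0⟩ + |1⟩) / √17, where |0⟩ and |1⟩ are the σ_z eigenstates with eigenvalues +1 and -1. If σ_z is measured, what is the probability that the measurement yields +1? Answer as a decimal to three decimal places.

0.941

The +1 outcome corresponds to |0⟩. Its amplitude in |ψ⟩ is 4i/√17.
P = |4i|² / 17 = 16/17.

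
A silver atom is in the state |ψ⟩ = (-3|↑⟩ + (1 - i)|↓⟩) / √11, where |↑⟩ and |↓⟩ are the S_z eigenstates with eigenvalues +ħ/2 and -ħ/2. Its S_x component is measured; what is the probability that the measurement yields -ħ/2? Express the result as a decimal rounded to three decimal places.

|-x⟩ = (|↑⟩ - |↓⟩)/√2, so ⟨-x|ψ⟩ = (-4 + i) / (√2·√11).
P = |-4 + i|² / 22 = 17/22.

0.773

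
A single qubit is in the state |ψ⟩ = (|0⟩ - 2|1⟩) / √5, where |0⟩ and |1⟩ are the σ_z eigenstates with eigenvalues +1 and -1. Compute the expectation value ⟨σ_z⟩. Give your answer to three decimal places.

-0.600

⟨σ_z⟩ = |a|² - |b|² divided by |a|²+|b|², with a, b the |0⟩, |1⟩ amplitudes.
= (1 - 4)/5 = -3/5.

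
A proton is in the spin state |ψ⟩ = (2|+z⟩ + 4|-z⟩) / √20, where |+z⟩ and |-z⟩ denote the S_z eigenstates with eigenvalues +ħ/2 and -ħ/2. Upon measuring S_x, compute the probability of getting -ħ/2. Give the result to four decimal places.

|-x⟩ = (|+z⟩ - |-z⟩)/√2, so ⟨-x|ψ⟩ = (-2) / (√2·√20).
P = |-2|² / 40 = 4/40.

0.1000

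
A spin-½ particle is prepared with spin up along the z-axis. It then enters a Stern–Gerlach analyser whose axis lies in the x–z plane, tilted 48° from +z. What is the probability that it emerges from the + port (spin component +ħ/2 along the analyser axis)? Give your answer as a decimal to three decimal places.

For spin-½, the probability of finding spin-up along an axis at angle θ to the initial spin direction is cos²(θ/2); spin-down is sin²(θ/2).
θ = 48°, so P = cos²(24°) ≈ 0.835.

0.835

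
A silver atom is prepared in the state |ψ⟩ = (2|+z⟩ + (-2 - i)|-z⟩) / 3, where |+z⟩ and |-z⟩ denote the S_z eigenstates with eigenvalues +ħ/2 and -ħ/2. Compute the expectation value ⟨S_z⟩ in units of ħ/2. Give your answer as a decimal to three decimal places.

-0.111

⟨σ_z⟩ = |a|² - |b|² divided by |a|²+|b|², with a, b the |+z⟩, |-z⟩ amplitudes.
= (4 - 5)/9 = -1/9.
⟨S_z⟩ = (ħ/2)·⟨σ_z⟩.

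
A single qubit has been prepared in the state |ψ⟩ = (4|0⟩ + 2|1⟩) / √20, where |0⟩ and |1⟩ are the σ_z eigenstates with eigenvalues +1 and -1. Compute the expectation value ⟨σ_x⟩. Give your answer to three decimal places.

⟨σ_x⟩ = 2 Re(a* b)/(|a|²+|b|²) with a = 4, b = 2.
a* b = 8, so ⟨σ_x⟩ = 16/20.

0.800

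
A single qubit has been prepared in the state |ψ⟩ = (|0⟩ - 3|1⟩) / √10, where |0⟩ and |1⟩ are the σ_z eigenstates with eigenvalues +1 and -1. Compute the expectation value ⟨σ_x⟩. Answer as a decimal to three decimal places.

-0.600

⟨σ_x⟩ = 2 Re(a* b)/(|a|²+|b|²) with a = 1, b = -3.
a* b = -3, so ⟨σ_x⟩ = -6/10.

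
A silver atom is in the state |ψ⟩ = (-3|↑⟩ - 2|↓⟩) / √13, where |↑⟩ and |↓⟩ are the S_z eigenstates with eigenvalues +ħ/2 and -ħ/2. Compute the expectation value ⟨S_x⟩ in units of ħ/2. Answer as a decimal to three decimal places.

⟨σ_x⟩ = 2 Re(a* b)/(|a|²+|b|²) with a = -3, b = -2.
a* b = 6, so ⟨σ_x⟩ = 12/13.
⟨S_x⟩ = (ħ/2)·⟨σ_x⟩.

0.923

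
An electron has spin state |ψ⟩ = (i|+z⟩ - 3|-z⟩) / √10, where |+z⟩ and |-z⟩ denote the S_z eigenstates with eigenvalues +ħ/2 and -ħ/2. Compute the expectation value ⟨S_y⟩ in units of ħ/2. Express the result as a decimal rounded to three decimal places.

⟨σ_y⟩ = 2 Im(a* b)/(|a|²+|b|²) with a = i, b = -3.
a* b = 3i, so ⟨σ_y⟩ = 6/10.
⟨S_y⟩ = (ħ/2)·⟨σ_y⟩.

0.600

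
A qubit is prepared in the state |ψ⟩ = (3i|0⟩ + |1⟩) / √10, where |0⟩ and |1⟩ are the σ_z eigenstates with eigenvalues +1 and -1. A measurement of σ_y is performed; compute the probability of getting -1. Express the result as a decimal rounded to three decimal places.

0.800

|-y⟩ = (|0⟩ - i|1⟩)/√2, so ⟨-y|ψ⟩ = (4i) / (√2·√10).
P = |4i|² / 20 = 16/20.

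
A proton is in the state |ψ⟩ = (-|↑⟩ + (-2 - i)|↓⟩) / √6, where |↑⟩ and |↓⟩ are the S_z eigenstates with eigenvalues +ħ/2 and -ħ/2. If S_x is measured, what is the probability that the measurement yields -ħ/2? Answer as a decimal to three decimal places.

|-x⟩ = (|↑⟩ - |↓⟩)/√2, so ⟨-x|ψ⟩ = (1 + i) / (√2·√6).
P = |1 + i|² / 12 = 2/12.

0.167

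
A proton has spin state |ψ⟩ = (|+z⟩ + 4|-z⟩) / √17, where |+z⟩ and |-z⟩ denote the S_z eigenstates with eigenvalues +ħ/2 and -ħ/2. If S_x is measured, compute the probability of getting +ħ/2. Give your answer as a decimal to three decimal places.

|+x⟩ = (|+z⟩ + |-z⟩)/√2, so ⟨+x|ψ⟩ = (5) / (√2·√17).
P = |5|² / 34 = 25/34.

0.735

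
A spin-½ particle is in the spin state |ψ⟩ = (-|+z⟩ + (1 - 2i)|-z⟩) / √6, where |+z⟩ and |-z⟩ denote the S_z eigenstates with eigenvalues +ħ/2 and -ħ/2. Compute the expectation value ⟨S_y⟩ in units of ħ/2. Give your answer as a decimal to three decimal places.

0.667

⟨σ_y⟩ = 2 Im(a* b)/(|a|²+|b|²) with a = -1, b = (1 - 2i).
a* b = (-1 + 2i), so ⟨σ_y⟩ = 4/6.
⟨S_y⟩ = (ħ/2)·⟨σ_y⟩.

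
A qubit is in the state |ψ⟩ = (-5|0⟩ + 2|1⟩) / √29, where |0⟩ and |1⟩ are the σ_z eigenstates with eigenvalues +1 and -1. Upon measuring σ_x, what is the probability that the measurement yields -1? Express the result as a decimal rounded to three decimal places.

0.845

|-x⟩ = (|0⟩ - |1⟩)/√2, so ⟨-x|ψ⟩ = (-7) / (√2·√29).
P = |-7|² / 58 = 49/58.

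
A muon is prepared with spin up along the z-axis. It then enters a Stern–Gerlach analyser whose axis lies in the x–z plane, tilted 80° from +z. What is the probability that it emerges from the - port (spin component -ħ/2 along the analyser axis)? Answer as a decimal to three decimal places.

For spin-½, the probability of finding spin-up along an axis at angle θ to the initial spin direction is cos²(θ/2); spin-down is sin²(θ/2).
θ = 80°, so P = sin²(40°) ≈ 0.413.

0.413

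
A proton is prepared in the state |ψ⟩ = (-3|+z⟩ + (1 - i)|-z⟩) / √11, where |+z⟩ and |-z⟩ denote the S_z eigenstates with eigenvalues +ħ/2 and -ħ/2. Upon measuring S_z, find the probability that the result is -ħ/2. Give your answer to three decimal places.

0.182

The -ħ/2 outcome corresponds to |-z⟩. Its amplitude in |ψ⟩ is (1 - i)/√11.
P = |1 - i|² / 11 = 2/11.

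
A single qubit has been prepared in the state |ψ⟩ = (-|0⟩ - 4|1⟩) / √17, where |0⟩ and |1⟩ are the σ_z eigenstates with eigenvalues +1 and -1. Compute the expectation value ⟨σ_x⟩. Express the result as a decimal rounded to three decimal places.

⟨σ_x⟩ = 2 Re(a* b)/(|a|²+|b|²) with a = -1, b = -4.
a* b = 4, so ⟨σ_x⟩ = 8/17.

0.471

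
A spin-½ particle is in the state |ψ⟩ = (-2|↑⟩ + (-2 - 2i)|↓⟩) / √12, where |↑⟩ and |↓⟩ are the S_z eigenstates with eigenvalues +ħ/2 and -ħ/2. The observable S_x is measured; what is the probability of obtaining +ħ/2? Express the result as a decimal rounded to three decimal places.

0.833

|+x⟩ = (|↑⟩ + |↓⟩)/√2, so ⟨+x|ψ⟩ = (-4 - 2i) / (√2·√12).
P = |-4 - 2i|² / 24 = 20/24.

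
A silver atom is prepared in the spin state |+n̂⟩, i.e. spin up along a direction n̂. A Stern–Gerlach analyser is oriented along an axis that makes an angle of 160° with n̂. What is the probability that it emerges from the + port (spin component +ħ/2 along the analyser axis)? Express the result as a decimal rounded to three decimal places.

For spin-½, the probability of finding spin-up along an axis at angle θ to the initial spin direction is cos²(θ/2); spin-down is sin²(θ/2).
θ = 160°, so P = cos²(80°) ≈ 0.030.

0.030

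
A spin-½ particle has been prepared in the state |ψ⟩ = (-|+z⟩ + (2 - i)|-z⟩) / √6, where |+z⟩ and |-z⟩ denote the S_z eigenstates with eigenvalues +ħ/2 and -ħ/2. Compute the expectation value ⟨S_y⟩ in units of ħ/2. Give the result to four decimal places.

0.3333

⟨σ_y⟩ = 2 Im(a* b)/(|a|²+|b|²) with a = -1, b = (2 - i).
a* b = (-2 + i), so ⟨σ_y⟩ = 2/6.
⟨S_y⟩ = (ħ/2)·⟨σ_y⟩.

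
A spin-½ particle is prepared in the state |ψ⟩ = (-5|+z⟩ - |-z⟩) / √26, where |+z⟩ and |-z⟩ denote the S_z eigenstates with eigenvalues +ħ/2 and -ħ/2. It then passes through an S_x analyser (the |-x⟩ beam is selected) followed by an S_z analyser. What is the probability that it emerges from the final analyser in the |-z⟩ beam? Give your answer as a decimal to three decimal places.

First analyser (S_x): P(|-x⟩) = |⟨-x|ψ⟩|² = 16/52.
After stage 1 the state is |-x⟩; P(|-z⟩) = |⟨-z|-x⟩|² = 1/2.
Joint probability = 16/52 × 1/2 = 0.154.

0.154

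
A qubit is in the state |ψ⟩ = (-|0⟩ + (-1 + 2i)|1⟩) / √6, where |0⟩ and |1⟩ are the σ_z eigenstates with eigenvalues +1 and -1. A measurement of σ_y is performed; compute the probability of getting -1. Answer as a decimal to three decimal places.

|-y⟩ = (|0⟩ - i|1⟩)/√2, so ⟨-y|ψ⟩ = (-3 - i) / (√2·√6).
P = |-3 - i|² / 12 = 10/12.

0.833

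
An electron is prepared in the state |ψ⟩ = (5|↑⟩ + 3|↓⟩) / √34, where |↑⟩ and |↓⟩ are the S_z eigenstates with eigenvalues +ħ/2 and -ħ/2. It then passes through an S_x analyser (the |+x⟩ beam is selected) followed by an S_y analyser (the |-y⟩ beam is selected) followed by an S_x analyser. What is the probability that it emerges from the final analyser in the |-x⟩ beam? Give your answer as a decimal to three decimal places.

First analyser (S_x): P(|+x⟩) = |⟨+x|ψ⟩|² = 64/68.
After stage 1 the state is |+x⟩; P(|-y⟩) = |⟨-y|+x⟩|² = 1/2.
After stage 2 the state is |-y⟩; P(|-x⟩) = |⟨-x|-y⟩|² = 1/2.
Joint probability = 64/68 × 1/2 × 1/2 = 0.235.

0.235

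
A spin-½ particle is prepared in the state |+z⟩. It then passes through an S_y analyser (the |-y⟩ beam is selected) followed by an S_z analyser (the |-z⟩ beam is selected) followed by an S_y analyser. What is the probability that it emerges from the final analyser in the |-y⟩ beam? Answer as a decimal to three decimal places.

0.125

First analyser (S_y): from |+z⟩, P(|-y⟩) = 1/2.
After stage 1 the state is |-y⟩; P(|-z⟩) = |⟨-z|-y⟩|² = 1/2.
After stage 2 the state is |-z⟩; P(|-y⟩) = |⟨-y|-z⟩|² = 1/2.
Joint probability = 1/2 × 1/2 × 1/2 = 0.125.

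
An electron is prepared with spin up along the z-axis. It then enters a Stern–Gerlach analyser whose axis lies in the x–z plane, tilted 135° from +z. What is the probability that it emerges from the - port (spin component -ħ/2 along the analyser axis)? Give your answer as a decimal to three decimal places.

For spin-½, the probability of finding spin-up along an axis at angle θ to the initial spin direction is cos²(θ/2); spin-down is sin²(θ/2).
θ = 135°, so P = sin²(67.5°) ≈ 0.854.

0.854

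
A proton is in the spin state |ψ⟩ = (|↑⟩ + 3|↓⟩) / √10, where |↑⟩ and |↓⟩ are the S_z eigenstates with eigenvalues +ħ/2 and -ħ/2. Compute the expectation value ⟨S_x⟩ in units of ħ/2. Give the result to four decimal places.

⟨σ_x⟩ = 2 Re(a* b)/(|a|²+|b|²) with a = 1, b = 3.
a* b = 3, so ⟨σ_x⟩ = 6/10.
⟨S_x⟩ = (ħ/2)·⟨σ_x⟩.

0.6000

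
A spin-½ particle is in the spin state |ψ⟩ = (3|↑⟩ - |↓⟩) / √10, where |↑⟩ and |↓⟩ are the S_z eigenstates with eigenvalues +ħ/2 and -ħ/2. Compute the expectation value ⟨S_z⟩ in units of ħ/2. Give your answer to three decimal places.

⟨σ_z⟩ = |a|² - |b|² divided by |a|²+|b|², with a, b the |↑⟩, |↓⟩ amplitudes.
= (9 - 1)/10 = 8/10.
⟨S_z⟩ = (ħ/2)·⟨σ_z⟩.

0.800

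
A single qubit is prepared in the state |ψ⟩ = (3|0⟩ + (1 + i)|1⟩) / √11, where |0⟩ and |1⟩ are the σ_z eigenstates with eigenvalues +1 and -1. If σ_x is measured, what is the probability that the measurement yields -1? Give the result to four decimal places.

|-x⟩ = (|0⟩ - |1⟩)/√2, so ⟨-x|ψ⟩ = (2 - i) / (√2·√11).
P = |2 - i|² / 22 = 5/22.

0.2273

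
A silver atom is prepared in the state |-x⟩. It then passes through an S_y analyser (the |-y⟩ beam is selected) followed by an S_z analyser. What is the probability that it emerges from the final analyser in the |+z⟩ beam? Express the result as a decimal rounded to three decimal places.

0.250

First analyser (S_y): from |-x⟩, P(|-y⟩) = 1/2.
After stage 1 the state is |-y⟩; P(|+z⟩) = |⟨+z|-y⟩|² = 1/2.
Joint probability = 1/2 × 1/2 = 0.250.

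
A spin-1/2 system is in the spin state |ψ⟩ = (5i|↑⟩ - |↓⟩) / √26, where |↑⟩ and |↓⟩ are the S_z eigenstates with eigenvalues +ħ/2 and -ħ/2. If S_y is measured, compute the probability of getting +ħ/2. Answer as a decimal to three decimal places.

|+y⟩ = (|↑⟩ + i|↓⟩)/√2, so ⟨+y|ψ⟩ = (6i) / (√2·√26).
P = |6i|² / 52 = 36/52.

0.692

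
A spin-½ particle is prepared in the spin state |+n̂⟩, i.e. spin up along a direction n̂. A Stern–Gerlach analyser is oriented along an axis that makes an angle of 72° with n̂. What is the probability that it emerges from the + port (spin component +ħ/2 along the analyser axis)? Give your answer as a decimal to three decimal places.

For spin-½, the probability of finding spin-up along an axis at angle θ to the initial spin direction is cos²(θ/2); spin-down is sin²(θ/2).
θ = 72°, so P = cos²(36°) ≈ 0.655.

0.655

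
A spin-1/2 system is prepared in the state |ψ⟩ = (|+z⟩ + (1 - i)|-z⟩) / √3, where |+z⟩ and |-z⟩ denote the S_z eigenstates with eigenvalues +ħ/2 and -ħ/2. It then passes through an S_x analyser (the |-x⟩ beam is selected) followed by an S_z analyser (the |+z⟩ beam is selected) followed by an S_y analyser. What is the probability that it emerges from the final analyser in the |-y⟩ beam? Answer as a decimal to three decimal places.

0.042

First analyser (S_x): P(|-x⟩) = |⟨-x|ψ⟩|² = 1/6.
After stage 1 the state is |-x⟩; P(|+z⟩) = |⟨+z|-x⟩|² = 1/2.
After stage 2 the state is |+z⟩; P(|-y⟩) = |⟨-y|+z⟩|² = 1/2.
Joint probability = 1/6 × 1/2 × 1/2 = 0.042.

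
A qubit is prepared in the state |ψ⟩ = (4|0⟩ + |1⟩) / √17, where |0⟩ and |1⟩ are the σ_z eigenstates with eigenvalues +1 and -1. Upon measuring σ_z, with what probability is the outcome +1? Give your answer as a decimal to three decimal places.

0.941

The +1 outcome corresponds to |0⟩. Its amplitude in |ψ⟩ is 4/√17.
P = |4|² / 17 = 16/17.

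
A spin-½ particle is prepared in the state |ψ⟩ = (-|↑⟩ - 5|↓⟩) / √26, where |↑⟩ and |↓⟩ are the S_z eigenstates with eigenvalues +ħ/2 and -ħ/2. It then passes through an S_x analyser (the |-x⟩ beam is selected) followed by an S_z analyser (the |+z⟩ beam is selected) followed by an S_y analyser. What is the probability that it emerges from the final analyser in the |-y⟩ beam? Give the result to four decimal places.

First analyser (S_x): P(|-x⟩) = |⟨-x|ψ⟩|² = 16/52.
After stage 1 the state is |-x⟩; P(|+z⟩) = |⟨+z|-x⟩|² = 1/2.
After stage 2 the state is |+z⟩; P(|-y⟩) = |⟨-y|+z⟩|² = 1/2.
Joint probability = 16/52 × 1/2 × 1/2 = 0.0769.

0.0769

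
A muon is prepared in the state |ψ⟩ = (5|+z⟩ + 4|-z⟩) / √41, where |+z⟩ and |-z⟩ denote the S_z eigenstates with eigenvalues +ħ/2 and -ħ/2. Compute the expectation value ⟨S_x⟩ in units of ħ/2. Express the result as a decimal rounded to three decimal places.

⟨σ_x⟩ = 2 Re(a* b)/(|a|²+|b|²) with a = 5, b = 4.
a* b = 20, so ⟨σ_x⟩ = 40/41.
⟨S_x⟩ = (ħ/2)·⟨σ_x⟩.

0.976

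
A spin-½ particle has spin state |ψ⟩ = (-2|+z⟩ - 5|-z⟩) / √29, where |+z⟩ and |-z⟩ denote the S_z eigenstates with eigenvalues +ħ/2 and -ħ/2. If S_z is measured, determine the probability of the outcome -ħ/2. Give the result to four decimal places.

The -ħ/2 outcome corresponds to |-z⟩. Its amplitude in |ψ⟩ is -5/√29.
P = |-5|² / 29 = 25/29.

0.8621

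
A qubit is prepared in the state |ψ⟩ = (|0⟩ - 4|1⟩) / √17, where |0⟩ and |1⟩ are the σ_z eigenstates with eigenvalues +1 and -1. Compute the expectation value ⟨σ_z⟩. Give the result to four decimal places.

-0.8824

⟨σ_z⟩ = |a|² - |b|² divided by |a|²+|b|², with a, b the |0⟩, |1⟩ amplitudes.
= (1 - 16)/17 = -15/17.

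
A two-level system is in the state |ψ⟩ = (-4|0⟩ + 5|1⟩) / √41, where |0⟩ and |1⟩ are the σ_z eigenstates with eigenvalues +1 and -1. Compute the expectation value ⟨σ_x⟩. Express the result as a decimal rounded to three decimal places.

⟨σ_x⟩ = 2 Re(a* b)/(|a|²+|b|²) with a = -4, b = 5.
a* b = -20, so ⟨σ_x⟩ = -40/41.

-0.976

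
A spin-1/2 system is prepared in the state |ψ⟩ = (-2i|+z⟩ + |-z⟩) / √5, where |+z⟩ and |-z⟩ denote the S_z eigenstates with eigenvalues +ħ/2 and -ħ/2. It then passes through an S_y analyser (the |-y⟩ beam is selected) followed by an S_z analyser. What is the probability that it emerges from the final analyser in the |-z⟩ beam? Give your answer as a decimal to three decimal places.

0.050

First analyser (S_y): P(|-y⟩) = |⟨-y|ψ⟩|² = 1/10.
After stage 1 the state is |-y⟩; P(|-z⟩) = |⟨-z|-y⟩|² = 1/2.
Joint probability = 1/10 × 1/2 = 0.050.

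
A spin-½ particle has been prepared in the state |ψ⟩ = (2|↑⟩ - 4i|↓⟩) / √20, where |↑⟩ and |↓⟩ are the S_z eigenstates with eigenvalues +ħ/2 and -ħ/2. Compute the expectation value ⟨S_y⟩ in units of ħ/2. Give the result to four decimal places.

-0.8000

⟨σ_y⟩ = 2 Im(a* b)/(|a|²+|b|²) with a = 2, b = -4i.
a* b = -8i, so ⟨σ_y⟩ = -16/20.
⟨S_y⟩ = (ħ/2)·⟨σ_y⟩.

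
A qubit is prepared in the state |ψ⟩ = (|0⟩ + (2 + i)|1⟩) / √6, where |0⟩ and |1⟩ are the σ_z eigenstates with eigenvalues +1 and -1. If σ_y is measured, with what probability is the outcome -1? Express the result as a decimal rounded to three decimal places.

|-y⟩ = (|0⟩ - i|1⟩)/√2, so ⟨-y|ψ⟩ = (2i) / (√2·√6).
P = |2i|² / 12 = 4/12.

0.333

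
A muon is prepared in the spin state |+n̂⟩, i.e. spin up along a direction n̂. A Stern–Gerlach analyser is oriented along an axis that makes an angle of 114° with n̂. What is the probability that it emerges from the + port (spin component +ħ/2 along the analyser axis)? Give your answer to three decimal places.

0.297

For spin-½, the probability of finding spin-up along an axis at angle θ to the initial spin direction is cos²(θ/2); spin-down is sin²(θ/2).
θ = 114°, so P = cos²(57°) ≈ 0.297.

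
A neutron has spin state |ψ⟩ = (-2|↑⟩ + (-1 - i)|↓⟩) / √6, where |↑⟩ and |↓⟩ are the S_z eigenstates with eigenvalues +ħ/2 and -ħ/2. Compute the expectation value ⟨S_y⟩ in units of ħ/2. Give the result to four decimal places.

0.6667

⟨σ_y⟩ = 2 Im(a* b)/(|a|²+|b|²) with a = -2, b = (-1 - i).
a* b = (2 + 2i), so ⟨σ_y⟩ = 4/6.
⟨S_y⟩ = (ħ/2)·⟨σ_y⟩.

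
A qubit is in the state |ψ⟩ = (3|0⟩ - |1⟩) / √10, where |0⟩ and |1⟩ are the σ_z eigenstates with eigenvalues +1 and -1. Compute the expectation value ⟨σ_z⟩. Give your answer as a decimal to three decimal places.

0.800

⟨σ_z⟩ = |a|² - |b|² divided by |a|²+|b|², with a, b the |0⟩, |1⟩ amplitudes.
= (9 - 1)/10 = 8/10.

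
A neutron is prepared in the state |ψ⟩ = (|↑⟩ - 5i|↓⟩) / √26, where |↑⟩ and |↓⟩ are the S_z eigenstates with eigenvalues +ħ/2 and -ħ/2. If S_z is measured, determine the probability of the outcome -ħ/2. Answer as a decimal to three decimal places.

0.962

The -ħ/2 outcome corresponds to |↓⟩. Its amplitude in |ψ⟩ is -5i/√26.
P = |-5i|² / 26 = 25/26.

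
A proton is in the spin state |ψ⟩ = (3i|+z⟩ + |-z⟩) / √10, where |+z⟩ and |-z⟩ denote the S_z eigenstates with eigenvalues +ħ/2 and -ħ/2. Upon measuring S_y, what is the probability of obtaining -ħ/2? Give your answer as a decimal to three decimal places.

0.800

|-y⟩ = (|+z⟩ - i|-z⟩)/√2, so ⟨-y|ψ⟩ = (4i) / (√2·√10).
P = |4i|² / 20 = 16/20.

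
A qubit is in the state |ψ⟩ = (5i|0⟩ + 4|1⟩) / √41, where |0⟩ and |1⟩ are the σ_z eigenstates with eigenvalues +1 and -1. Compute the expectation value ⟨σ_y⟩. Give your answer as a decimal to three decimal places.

⟨σ_y⟩ = 2 Im(a* b)/(|a|²+|b|²) with a = 5i, b = 4.
a* b = -20i, so ⟨σ_y⟩ = -40/41.

-0.976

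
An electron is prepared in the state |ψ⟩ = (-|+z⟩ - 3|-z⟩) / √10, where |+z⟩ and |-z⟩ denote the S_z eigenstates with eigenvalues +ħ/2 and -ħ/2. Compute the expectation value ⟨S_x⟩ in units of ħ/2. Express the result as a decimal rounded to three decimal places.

0.600

⟨σ_x⟩ = 2 Re(a* b)/(|a|²+|b|²) with a = -1, b = -3.
a* b = 3, so ⟨σ_x⟩ = 6/10.
⟨S_x⟩ = (ħ/2)·⟨σ_x⟩.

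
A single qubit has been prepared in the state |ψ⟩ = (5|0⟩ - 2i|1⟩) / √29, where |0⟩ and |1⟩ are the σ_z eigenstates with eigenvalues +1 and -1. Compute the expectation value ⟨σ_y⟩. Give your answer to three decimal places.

-0.690

⟨σ_y⟩ = 2 Im(a* b)/(|a|²+|b|²) with a = 5, b = -2i.
a* b = -10i, so ⟨σ_y⟩ = -20/29.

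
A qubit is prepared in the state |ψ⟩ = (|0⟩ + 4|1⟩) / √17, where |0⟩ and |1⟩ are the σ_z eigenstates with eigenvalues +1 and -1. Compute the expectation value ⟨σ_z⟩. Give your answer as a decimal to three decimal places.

-0.882

⟨σ_z⟩ = |a|² - |b|² divided by |a|²+|b|², with a, b the |0⟩, |1⟩ amplitudes.
= (1 - 16)/17 = -15/17.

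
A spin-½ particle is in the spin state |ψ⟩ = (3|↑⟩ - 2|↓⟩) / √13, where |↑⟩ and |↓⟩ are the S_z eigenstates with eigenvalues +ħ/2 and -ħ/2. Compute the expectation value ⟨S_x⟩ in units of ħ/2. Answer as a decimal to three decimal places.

⟨σ_x⟩ = 2 Re(a* b)/(|a|²+|b|²) with a = 3, b = -2.
a* b = -6, so ⟨σ_x⟩ = -12/13.
⟨S_x⟩ = (ħ/2)·⟨σ_x⟩.

-0.923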